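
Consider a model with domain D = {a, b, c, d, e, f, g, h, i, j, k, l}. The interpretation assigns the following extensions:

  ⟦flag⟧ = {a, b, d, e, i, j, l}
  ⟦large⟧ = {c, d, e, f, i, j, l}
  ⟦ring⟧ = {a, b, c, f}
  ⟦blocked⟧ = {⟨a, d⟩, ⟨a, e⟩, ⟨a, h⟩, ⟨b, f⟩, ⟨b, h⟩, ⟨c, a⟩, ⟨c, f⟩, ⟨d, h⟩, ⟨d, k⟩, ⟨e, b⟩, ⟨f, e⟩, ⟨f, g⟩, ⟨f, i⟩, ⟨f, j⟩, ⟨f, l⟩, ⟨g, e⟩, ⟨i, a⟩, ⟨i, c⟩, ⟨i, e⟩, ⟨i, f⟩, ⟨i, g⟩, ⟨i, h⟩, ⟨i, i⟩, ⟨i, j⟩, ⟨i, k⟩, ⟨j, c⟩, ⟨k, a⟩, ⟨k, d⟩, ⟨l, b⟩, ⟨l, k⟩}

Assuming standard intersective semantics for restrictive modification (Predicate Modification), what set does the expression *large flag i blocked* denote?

{e, i, j}

⟦i blocked⟧ = {x : ⟨i, x⟩ ∈ ⟦blocked⟧} = {a, c, e, f, g, h, i, j, k}
⟦flag⟧ = {a, b, d, e, i, j, l}
… ∩ ⟦i blocked⟧ = {a, b, d, e, i, j, l} ∩ {a, c, e, f, g, h, i, j, k} = {a, e, i, j}
… ∩ ⟦large⟧ = {a, e, i, j} ∩ {c, d, e, f, i, j, l} = {e, i, j}
So ⟦large flag i blocked⟧ = {e, i, j}.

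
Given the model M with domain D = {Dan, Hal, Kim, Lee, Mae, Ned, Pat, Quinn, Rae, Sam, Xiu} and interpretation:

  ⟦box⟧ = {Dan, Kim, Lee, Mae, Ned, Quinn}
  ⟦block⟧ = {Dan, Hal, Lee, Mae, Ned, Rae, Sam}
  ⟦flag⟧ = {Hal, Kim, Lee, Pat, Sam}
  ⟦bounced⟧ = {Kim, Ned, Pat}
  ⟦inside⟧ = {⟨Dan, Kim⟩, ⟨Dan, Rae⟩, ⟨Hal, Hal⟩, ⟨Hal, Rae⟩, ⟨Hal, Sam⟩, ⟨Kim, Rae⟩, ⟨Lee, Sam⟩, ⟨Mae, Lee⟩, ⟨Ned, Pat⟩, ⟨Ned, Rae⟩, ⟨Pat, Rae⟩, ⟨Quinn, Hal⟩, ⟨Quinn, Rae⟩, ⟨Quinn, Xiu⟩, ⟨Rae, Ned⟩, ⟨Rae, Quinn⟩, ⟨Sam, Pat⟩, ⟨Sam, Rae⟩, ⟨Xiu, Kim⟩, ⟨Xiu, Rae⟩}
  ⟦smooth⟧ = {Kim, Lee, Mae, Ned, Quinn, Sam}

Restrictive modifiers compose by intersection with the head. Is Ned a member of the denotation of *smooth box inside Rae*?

yes

⟦inside Rae⟧ = {x : ⟨x, Rae⟩ ∈ ⟦inside⟧} = {Dan, Hal, Kim, Ned, Pat, Quinn, Sam, Xiu}
⟦box⟧ = {Dan, Kim, Lee, Mae, Ned, Quinn}
… ∩ ⟦inside Rae⟧ = {Dan, Kim, Lee, Mae, Ned, Quinn} ∩ {Dan, Hal, Kim, Ned, Pat, Quinn, Sam, Xiu} = {Dan, Kim, Ned, Quinn}
… ∩ ⟦smooth⟧ = {Dan, Kim, Ned, Quinn} ∩ {Kim, Lee, Mae, Ned, Quinn, Sam} = {Kim, Ned, Quinn}
⟦smooth box inside Rae⟧ = {Kim, Ned, Quinn}; Ned ∈ this set.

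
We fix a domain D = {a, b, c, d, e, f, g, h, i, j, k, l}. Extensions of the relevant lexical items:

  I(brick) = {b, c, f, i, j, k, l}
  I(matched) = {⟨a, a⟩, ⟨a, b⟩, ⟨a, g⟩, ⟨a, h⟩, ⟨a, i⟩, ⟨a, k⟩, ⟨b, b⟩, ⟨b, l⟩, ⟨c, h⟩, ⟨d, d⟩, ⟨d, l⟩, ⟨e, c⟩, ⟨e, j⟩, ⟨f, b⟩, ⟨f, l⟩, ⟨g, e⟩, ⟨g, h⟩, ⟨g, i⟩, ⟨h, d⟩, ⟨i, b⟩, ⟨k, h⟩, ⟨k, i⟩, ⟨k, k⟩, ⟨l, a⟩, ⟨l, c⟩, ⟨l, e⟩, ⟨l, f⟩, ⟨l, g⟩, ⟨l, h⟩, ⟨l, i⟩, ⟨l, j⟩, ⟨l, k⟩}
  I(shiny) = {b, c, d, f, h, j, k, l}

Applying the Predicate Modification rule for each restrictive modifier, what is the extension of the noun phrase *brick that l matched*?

{c, f, i, j, k}

⟦that l matched⟧ = {x : ⟨l, x⟩ ∈ ⟦matched⟧} = {a, c, e, f, g, h, i, j, k}
⟦brick⟧ = {b, c, f, i, j, k, l}
… ∩ ⟦that l matched⟧ = {b, c, f, i, j, k, l} ∩ {a, c, e, f, g, h, i, j, k} = {c, f, i, j, k}
So ⟦brick that l matched⟧ = {c, f, i, j, k}.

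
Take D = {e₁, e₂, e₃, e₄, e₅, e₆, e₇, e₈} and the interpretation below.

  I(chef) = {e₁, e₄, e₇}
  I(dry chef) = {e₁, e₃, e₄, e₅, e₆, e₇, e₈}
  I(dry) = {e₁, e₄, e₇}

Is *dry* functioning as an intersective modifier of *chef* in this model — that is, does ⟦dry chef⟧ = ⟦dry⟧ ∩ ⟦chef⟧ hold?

⟦dry⟧ ∩ ⟦chef⟧ = {e₁, e₄, e₇} ∩ {e₁, e₄, e₇} = {e₁, e₄, e₇}
Observed ⟦dry chef⟧ = {e₁, e₃, e₄, e₅, e₆, e₇, e₈}.
These differ, so the modifier is not intersective in this model.

no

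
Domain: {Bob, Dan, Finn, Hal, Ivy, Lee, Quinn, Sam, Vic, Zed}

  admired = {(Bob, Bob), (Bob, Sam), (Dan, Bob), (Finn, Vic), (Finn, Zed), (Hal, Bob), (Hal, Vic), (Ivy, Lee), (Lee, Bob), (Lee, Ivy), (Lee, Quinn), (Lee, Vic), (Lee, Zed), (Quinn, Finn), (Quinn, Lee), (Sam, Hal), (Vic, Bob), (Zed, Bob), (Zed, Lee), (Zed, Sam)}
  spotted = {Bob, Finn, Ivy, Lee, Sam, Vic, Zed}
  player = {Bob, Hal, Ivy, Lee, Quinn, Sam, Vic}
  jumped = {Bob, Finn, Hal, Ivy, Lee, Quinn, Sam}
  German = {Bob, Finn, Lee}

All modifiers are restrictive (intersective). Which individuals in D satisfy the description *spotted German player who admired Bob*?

⟦who admired Bob⟧ = {x : ⟨x, Bob⟩ ∈ ⟦admired⟧} = {Bob, Dan, Hal, Lee, Vic, Zed}
⟦player⟧ = {Bob, Hal, Ivy, Lee, Quinn, Sam, Vic}
… ∩ ⟦who admired Bob⟧ = {Bob, Hal, Ivy, Lee, Quinn, Sam, Vic} ∩ {Bob, Dan, Hal, Lee, Vic, Zed} = {Bob, Hal, Lee, Vic}
… ∩ ⟦spotted⟧ = {Bob, Hal, Lee, Vic} ∩ {Bob, Finn, Ivy, Lee, Sam, Vic, Zed} = {Bob, Lee, Vic}
… ∩ ⟦German⟧ = {Bob, Lee, Vic} ∩ {Bob, Finn, Lee} = {Bob, Lee}
So ⟦spotted German player who admired Bob⟧ = {Bob, Lee}.

{Bob, Lee}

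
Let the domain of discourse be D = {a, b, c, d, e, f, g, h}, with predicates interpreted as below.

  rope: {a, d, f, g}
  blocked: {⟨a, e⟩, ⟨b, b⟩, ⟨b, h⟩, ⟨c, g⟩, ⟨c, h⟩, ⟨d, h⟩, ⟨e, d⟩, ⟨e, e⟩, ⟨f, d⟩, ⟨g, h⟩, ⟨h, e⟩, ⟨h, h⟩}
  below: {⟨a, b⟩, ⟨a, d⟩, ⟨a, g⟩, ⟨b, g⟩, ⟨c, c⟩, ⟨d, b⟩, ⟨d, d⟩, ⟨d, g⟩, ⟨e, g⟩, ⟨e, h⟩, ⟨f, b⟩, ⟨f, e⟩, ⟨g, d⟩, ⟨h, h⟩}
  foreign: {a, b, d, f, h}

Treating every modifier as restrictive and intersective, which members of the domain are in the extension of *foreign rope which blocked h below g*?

{d}

⟦which blocked h⟧ = {x : ⟨x, h⟩ ∈ ⟦blocked⟧} = {b, c, d, g, h}
⟦below g⟧ = {x : ⟨x, g⟩ ∈ ⟦below⟧} = {a, b, d, e}
⟦rope⟧ = {a, d, f, g}
… ∩ ⟦which blocked h⟧ = {a, d, f, g} ∩ {b, c, d, g, h} = {d, g}
… ∩ ⟦below g⟧ = {d, g} ∩ {a, b, d, e} = {d}
… ∩ ⟦foreign⟧ = {d} ∩ {a, b, d, f, h} = {d}
So ⟦foreign rope which blocked h below g⟧ = {d}.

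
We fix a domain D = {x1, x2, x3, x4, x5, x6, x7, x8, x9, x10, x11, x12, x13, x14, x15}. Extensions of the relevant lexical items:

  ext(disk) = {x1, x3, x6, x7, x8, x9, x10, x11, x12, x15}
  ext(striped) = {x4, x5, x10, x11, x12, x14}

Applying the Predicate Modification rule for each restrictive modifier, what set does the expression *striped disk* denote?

⟦disk⟧ = {x1, x3, x6, x7, x8, x9, x10, x11, x12, x15}
… ∩ ⟦striped⟧ = {x1, x3, x6, x7, x8, x9, x10, x11, x12, x15} ∩ {x4, x5, x10, x11, x12, x14} = {x10, x11, x12}
So ⟦striped disk⟧ = {x10, x11, x12}.

{x10, x11, x12}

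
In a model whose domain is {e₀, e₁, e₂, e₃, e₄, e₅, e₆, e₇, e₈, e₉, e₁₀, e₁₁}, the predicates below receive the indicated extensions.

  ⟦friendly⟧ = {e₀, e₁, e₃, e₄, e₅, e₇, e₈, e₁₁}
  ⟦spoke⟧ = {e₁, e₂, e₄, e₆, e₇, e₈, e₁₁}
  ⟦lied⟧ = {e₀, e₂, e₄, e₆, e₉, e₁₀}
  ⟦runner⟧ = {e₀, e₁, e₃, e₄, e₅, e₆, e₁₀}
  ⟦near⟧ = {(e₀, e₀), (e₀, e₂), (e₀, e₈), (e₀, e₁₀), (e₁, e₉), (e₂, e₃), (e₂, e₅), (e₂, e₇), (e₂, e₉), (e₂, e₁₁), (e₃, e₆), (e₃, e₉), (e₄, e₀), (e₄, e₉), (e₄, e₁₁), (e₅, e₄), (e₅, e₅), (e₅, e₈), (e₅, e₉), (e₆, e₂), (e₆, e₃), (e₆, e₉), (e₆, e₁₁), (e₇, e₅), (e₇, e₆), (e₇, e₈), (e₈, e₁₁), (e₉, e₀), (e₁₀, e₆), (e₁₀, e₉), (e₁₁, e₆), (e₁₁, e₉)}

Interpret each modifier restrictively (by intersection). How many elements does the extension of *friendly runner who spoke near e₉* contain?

2

⟦who spoke⟧ = ⟦spoke⟧ = {e₁, e₂, e₄, e₆, e₇, e₈, e₁₁}
⟦near e₉⟧ = {x : ⟨x, e₉⟩ ∈ ⟦near⟧} = {e₁, e₂, e₃, e₄, e₅, e₆, e₁₀, e₁₁}
⟦runner⟧ = {e₀, e₁, e₃, e₄, e₅, e₆, e₁₀}
… ∩ ⟦who spoke⟧ = {e₀, e₁, e₃, e₄, e₅, e₆, e₁₀} ∩ {e₁, e₂, e₄, e₆, e₇, e₈, e₁₁} = {e₁, e₄, e₆}
… ∩ ⟦near e₉⟧ = {e₁, e₄, e₆} ∩ {e₁, e₂, e₃, e₄, e₅, e₆, e₁₀, e₁₁} = {e₁, e₄, e₆}
… ∩ ⟦friendly⟧ = {e₁, e₄, e₆} ∩ {e₀, e₁, e₃, e₄, e₅, e₇, e₈, e₁₁} = {e₁, e₄}
⟦friendly runner who spoke near e₉⟧ = {e₁, e₄}, so the cardinality is 2.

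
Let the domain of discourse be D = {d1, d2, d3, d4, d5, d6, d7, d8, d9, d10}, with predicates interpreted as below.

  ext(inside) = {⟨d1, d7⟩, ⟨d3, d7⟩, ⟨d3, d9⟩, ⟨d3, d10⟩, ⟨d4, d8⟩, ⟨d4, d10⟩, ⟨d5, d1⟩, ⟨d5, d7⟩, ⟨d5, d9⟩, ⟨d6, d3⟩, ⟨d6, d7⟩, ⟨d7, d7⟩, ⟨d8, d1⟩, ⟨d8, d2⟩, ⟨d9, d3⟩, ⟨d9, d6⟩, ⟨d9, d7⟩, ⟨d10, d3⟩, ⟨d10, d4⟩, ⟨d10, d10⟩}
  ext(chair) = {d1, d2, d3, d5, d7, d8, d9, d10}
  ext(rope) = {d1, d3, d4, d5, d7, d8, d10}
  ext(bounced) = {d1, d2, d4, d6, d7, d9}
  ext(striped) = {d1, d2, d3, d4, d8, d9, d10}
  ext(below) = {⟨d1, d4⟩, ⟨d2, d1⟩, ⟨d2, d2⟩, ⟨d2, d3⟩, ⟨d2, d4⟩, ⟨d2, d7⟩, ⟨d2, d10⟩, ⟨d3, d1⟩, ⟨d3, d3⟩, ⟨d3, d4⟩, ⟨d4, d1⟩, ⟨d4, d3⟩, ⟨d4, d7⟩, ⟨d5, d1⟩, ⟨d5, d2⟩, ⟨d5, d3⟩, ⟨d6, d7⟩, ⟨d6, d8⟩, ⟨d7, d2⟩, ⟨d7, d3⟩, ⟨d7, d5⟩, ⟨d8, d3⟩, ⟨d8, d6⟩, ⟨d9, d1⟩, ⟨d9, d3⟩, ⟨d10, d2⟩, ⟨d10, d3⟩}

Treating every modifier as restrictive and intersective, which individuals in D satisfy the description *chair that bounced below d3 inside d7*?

⟦that bounced⟧ = ⟦bounced⟧ = {d1, d2, d4, d6, d7, d9}
⟦below d3⟧ = {x : ⟨x, d3⟩ ∈ ⟦below⟧} = {d2, d3, d4, d5, d7, d8, d9, d10}
⟦inside d7⟧ = {x : ⟨x, d7⟩ ∈ ⟦inside⟧} = {d1, d3, d5, d6, d7, d9}
⟦chair⟧ = {d1, d2, d3, d5, d7, d8, d9, d10}
… ∩ ⟦that bounced⟧ = {d1, d2, d3, d5, d7, d8, d9, d10} ∩ {d1, d2, d4, d6, d7, d9} = {d1, d2, d7, d9}
… ∩ ⟦below d3⟧ = {d1, d2, d7, d9} ∩ {d2, d3, d4, d5, d7, d8, d9, d10} = {d2, d7, d9}
… ∩ ⟦inside d7⟧ = {d2, d7, d9} ∩ {d1, d3, d5, d6, d7, d9} = {d7, d9}
So ⟦chair that bounced below d3 inside d7⟧ = {d7, d9}.

{d7, d9}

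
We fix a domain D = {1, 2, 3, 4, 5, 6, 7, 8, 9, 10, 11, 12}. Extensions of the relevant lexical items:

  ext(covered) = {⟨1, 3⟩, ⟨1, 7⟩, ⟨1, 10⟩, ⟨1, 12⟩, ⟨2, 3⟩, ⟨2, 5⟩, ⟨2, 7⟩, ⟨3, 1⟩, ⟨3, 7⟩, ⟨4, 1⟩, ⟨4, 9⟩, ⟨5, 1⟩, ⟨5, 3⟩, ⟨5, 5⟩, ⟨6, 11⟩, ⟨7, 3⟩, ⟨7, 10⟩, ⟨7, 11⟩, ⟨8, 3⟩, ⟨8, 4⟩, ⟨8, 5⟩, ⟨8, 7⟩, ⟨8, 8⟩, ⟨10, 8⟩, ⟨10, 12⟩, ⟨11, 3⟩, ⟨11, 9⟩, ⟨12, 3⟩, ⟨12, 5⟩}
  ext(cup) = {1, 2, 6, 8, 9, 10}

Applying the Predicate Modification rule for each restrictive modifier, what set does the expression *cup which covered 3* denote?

⟦which covered 3⟧ = {x : ⟨x, 3⟩ ∈ ⟦covered⟧} = {1, 2, 5, 7, 8, 11, 12}
⟦cup⟧ = {1, 2, 6, 8, 9, 10}
… ∩ ⟦which covered 3⟧ = {1, 2, 6, 8, 9, 10} ∩ {1, 2, 5, 7, 8, 11, 12} = {1, 2, 8}
So ⟦cup which covered 3⟧ = {1, 2, 8}.

{1, 2, 8}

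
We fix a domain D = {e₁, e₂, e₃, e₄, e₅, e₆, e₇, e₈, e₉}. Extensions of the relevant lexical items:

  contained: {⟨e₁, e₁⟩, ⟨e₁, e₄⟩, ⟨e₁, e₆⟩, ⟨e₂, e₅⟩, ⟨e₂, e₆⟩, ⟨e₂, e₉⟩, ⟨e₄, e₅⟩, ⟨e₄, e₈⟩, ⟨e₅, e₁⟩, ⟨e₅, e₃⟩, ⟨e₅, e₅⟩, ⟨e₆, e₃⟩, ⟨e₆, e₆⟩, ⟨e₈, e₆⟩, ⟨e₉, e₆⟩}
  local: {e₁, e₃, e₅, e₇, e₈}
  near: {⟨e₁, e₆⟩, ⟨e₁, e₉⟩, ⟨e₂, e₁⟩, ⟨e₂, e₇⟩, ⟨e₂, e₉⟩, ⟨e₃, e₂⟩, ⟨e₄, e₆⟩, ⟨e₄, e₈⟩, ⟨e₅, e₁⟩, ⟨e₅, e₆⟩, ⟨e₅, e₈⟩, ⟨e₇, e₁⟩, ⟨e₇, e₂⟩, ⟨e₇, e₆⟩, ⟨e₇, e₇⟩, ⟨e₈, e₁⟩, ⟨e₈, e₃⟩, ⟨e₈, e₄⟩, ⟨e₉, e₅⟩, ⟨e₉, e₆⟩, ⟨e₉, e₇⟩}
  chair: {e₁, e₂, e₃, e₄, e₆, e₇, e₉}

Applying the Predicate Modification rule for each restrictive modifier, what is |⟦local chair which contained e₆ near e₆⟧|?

⟦which contained e₆⟧ = {x : ⟨x, e₆⟩ ∈ ⟦contained⟧} = {e₁, e₂, e₆, e₈, e₉}
⟦near e₆⟧ = {x : ⟨x, e₆⟩ ∈ ⟦near⟧} = {e₁, e₄, e₅, e₇, e₉}
⟦chair⟧ = {e₁, e₂, e₃, e₄, e₆, e₇, e₉}
… ∩ ⟦which contained e₆⟧ = {e₁, e₂, e₃, e₄, e₆, e₇, e₉} ∩ {e₁, e₂, e₆, e₈, e₉} = {e₁, e₂, e₆, e₉}
… ∩ ⟦near e₆⟧ = {e₁, e₂, e₆, e₉} ∩ {e₁, e₄, e₅, e₇, e₉} = {e₁, e₉}
… ∩ ⟦local⟧ = {e₁, e₉} ∩ {e₁, e₃, e₅, e₇, e₈} = {e₁}
⟦local chair which contained e₆ near e₆⟧ = {e₁}, so the cardinality is 1.

1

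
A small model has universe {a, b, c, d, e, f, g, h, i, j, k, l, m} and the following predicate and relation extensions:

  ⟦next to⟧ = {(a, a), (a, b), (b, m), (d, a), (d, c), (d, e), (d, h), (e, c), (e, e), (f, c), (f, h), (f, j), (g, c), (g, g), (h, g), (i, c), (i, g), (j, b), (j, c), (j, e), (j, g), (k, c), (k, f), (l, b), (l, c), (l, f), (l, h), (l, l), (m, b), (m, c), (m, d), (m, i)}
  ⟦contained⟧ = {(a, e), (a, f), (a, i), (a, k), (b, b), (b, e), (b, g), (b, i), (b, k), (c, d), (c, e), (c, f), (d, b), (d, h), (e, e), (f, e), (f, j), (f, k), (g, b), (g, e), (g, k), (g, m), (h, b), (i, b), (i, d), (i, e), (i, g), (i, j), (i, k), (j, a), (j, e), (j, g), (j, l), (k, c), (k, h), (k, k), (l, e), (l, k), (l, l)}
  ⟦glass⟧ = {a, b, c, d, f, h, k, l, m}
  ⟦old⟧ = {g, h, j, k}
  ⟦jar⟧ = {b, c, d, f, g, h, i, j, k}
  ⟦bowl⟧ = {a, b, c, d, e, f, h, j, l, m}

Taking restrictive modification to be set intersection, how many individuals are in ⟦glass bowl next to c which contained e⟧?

⟦next to c⟧ = {x : ⟨x, c⟩ ∈ ⟦next to⟧} = {d, e, f, g, i, j, k, l, m}
⟦which contained e⟧ = {x : ⟨x, e⟩ ∈ ⟦contained⟧} = {a, b, c, e, f, g, i, j, l}
⟦bowl⟧ = {a, b, c, d, e, f, h, j, l, m}
… ∩ ⟦next to c⟧ = {a, b, c, d, e, f, h, j, l, m} ∩ {d, e, f, g, i, j, k, l, m} = {d, e, f, j, l, m}
… ∩ ⟦which contained e⟧ = {d, e, f, j, l, m} ∩ {a, b, c, e, f, g, i, j, l} = {e, f, j, l}
… ∩ ⟦glass⟧ = {e, f, j, l} ∩ {a, b, c, d, f, h, k, l, m} = {f, l}
⟦glass bowl next to c which contained e⟧ = {f, l}, so the cardinality is 2.

2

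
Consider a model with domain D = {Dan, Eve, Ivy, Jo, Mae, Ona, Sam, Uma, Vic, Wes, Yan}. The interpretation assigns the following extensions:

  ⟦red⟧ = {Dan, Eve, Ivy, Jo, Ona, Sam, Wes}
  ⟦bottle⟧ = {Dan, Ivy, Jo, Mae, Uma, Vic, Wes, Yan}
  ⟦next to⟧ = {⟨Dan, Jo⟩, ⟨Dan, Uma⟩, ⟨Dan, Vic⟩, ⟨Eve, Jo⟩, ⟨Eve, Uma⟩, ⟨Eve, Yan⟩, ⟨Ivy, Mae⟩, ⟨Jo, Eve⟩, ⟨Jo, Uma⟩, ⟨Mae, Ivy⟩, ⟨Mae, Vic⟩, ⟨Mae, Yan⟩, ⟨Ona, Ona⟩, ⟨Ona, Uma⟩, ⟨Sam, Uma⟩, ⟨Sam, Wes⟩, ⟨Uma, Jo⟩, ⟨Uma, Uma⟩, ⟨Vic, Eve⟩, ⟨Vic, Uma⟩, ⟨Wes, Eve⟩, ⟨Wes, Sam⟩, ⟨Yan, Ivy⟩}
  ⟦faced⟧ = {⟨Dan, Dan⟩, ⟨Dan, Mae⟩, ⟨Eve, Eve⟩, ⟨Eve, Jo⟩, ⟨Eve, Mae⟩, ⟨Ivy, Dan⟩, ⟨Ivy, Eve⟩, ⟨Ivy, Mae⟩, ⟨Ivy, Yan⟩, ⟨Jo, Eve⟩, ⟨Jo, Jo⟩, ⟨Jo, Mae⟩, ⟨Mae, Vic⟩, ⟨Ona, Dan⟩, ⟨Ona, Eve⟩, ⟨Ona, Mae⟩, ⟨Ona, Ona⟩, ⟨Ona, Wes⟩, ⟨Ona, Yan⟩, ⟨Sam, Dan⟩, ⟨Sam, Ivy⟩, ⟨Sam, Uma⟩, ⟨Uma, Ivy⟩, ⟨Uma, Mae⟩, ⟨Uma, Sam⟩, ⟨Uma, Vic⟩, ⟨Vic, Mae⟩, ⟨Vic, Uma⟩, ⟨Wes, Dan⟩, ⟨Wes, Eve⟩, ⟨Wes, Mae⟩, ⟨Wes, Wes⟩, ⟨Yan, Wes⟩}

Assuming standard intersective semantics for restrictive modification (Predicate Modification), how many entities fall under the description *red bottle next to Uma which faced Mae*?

2

⟦next to Uma⟧ = {x : ⟨x, Uma⟩ ∈ ⟦next to⟧} = {Dan, Eve, Jo, Ona, Sam, Uma, Vic}
⟦which faced Mae⟧ = {x : ⟨x, Mae⟩ ∈ ⟦faced⟧} = {Dan, Eve, Ivy, Jo, Ona, Uma, Vic, Wes}
⟦bottle⟧ = {Dan, Ivy, Jo, Mae, Uma, Vic, Wes, Yan}
… ∩ ⟦next to Uma⟧ = {Dan, Ivy, Jo, Mae, Uma, Vic, Wes, Yan} ∩ {Dan, Eve, Jo, Ona, Sam, Uma, Vic} = {Dan, Jo, Uma, Vic}
… ∩ ⟦which faced Mae⟧ = {Dan, Jo, Uma, Vic} ∩ {Dan, Eve, Ivy, Jo, Ona, Uma, Vic, Wes} = {Dan, Jo, Uma, Vic}
… ∩ ⟦red⟧ = {Dan, Jo, Uma, Vic} ∩ {Dan, Eve, Ivy, Jo, Ona, Sam, Wes} = {Dan, Jo}
⟦red bottle next to Uma which faced Mae⟧ = {Dan, Jo}, so the cardinality is 2.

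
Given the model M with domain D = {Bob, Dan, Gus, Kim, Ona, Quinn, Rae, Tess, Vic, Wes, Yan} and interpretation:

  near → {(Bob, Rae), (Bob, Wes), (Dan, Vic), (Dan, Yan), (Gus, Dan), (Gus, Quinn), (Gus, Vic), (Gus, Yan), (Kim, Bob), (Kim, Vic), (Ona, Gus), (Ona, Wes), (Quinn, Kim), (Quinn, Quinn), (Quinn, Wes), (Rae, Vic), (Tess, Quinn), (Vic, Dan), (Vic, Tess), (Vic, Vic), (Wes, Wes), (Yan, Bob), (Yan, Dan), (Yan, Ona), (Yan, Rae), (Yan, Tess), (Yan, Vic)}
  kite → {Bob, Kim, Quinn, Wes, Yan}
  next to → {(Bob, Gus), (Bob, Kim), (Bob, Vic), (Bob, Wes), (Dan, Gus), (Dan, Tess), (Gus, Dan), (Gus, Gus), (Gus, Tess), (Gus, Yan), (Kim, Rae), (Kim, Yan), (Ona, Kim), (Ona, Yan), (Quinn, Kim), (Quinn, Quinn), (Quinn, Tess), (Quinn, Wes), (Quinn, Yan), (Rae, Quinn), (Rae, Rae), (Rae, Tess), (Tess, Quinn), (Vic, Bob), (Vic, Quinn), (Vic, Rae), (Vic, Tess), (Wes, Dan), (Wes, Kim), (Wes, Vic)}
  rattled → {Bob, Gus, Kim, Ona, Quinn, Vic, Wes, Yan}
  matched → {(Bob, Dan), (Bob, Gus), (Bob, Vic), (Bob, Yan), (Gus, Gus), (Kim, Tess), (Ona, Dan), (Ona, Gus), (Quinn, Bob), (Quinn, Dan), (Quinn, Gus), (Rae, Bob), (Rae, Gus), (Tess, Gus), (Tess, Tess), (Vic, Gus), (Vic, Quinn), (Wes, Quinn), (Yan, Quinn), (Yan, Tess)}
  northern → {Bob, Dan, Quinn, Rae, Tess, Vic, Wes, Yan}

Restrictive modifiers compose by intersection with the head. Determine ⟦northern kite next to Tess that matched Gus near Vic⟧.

{ }

⟦next to Tess⟧ = {x : ⟨x, Tess⟩ ∈ ⟦next to⟧} = {Dan, Gus, Quinn, Rae, Vic}
⟦that matched Gus⟧ = {x : ⟨x, Gus⟩ ∈ ⟦matched⟧} = {Bob, Gus, Ona, Quinn, Rae, Tess, Vic}
⟦near Vic⟧ = {x : ⟨x, Vic⟩ ∈ ⟦near⟧} = {Dan, Gus, Kim, Rae, Vic, Yan}
⟦kite⟧ = {Bob, Kim, Quinn, Wes, Yan}
… ∩ ⟦next to Tess⟧ = {Bob, Kim, Quinn, Wes, Yan} ∩ {Dan, Gus, Quinn, Rae, Vic} = {Quinn}
… ∩ ⟦that matched Gus⟧ = {Quinn} ∩ {Bob, Gus, Ona, Quinn, Rae, Tess, Vic} = {Quinn}
… ∩ ⟦near Vic⟧ = {Quinn} ∩ {Dan, Gus, Kim, Rae, Vic, Yan} = ∅
… ∩ ⟦northern⟧ = ∅ ∩ {Bob, Dan, Quinn, Rae, Tess, Vic, Wes, Yan} = ∅
So ⟦northern kite next to Tess that matched Gus near Vic⟧ = { }.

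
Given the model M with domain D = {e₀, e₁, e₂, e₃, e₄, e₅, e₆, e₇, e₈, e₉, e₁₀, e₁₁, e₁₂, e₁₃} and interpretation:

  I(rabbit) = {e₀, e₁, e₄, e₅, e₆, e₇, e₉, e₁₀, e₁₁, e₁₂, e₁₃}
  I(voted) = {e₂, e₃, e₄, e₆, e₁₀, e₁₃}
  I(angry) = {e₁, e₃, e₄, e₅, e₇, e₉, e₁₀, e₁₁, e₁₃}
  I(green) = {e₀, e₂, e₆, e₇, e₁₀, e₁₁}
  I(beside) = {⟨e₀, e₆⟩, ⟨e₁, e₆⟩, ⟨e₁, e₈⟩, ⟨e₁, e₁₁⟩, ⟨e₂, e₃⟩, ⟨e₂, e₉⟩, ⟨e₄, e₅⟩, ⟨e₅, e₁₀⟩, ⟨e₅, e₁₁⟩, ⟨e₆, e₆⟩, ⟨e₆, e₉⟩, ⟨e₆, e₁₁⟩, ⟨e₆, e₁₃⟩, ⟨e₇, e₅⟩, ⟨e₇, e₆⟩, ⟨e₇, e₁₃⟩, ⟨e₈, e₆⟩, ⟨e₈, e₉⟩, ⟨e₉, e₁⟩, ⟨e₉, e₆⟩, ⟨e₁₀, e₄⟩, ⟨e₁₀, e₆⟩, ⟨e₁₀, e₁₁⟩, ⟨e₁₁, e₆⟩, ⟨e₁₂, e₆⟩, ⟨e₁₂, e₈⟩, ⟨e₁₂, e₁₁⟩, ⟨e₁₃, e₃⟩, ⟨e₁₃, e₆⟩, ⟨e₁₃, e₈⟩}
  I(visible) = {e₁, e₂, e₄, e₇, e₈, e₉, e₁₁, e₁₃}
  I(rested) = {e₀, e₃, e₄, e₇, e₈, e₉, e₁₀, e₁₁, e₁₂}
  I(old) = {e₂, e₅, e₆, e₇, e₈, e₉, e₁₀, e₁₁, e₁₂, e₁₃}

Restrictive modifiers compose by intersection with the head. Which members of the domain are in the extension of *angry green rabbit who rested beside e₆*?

{e₇, e₁₀, e₁₁}

⟦who rested⟧ = ⟦rested⟧ = {e₀, e₃, e₄, e₇, e₈, e₉, e₁₀, e₁₁, e₁₂}
⟦beside e₆⟧ = {x : ⟨x, e₆⟩ ∈ ⟦beside⟧} = {e₀, e₁, e₆, e₇, e₈, e₉, e₁₀, e₁₁, e₁₂, e₁₃}
⟦rabbit⟧ = {e₀, e₁, e₄, e₅, e₆, e₇, e₉, e₁₀, e₁₁, e₁₂, e₁₃}
… ∩ ⟦who rested⟧ = {e₀, e₁, e₄, e₅, e₆, e₇, e₉, e₁₀, e₁₁, e₁₂, e₁₃} ∩ {e₀, e₃, e₄, e₇, e₈, e₉, e₁₀, e₁₁, e₁₂} = {e₀, e₄, e₇, e₉, e₁₀, e₁₁, e₁₂}
… ∩ ⟦beside e₆⟧ = {e₀, e₄, e₇, e₉, e₁₀, e₁₁, e₁₂} ∩ {e₀, e₁, e₆, e₇, e₈, e₉, e₁₀, e₁₁, e₁₂, e₁₃} = {e₀, e₇, e₉, e₁₀, e₁₁, e₁₂}
… ∩ ⟦angry⟧ = {e₀, e₇, e₉, e₁₀, e₁₁, e₁₂} ∩ {e₁, e₃, e₄, e₅, e₇, e₉, e₁₀, e₁₁, e₁₃} = {e₇, e₉, e₁₀, e₁₁}
… ∩ ⟦green⟧ = {e₇, e₉, e₁₀, e₁₁} ∩ {e₀, e₂, e₆, e₇, e₁₀, e₁₁} = {e₇, e₁₀, e₁₁}
So ⟦angry green rabbit who rested beside e₆⟧ = {e₇, e₁₀, e₁₁}.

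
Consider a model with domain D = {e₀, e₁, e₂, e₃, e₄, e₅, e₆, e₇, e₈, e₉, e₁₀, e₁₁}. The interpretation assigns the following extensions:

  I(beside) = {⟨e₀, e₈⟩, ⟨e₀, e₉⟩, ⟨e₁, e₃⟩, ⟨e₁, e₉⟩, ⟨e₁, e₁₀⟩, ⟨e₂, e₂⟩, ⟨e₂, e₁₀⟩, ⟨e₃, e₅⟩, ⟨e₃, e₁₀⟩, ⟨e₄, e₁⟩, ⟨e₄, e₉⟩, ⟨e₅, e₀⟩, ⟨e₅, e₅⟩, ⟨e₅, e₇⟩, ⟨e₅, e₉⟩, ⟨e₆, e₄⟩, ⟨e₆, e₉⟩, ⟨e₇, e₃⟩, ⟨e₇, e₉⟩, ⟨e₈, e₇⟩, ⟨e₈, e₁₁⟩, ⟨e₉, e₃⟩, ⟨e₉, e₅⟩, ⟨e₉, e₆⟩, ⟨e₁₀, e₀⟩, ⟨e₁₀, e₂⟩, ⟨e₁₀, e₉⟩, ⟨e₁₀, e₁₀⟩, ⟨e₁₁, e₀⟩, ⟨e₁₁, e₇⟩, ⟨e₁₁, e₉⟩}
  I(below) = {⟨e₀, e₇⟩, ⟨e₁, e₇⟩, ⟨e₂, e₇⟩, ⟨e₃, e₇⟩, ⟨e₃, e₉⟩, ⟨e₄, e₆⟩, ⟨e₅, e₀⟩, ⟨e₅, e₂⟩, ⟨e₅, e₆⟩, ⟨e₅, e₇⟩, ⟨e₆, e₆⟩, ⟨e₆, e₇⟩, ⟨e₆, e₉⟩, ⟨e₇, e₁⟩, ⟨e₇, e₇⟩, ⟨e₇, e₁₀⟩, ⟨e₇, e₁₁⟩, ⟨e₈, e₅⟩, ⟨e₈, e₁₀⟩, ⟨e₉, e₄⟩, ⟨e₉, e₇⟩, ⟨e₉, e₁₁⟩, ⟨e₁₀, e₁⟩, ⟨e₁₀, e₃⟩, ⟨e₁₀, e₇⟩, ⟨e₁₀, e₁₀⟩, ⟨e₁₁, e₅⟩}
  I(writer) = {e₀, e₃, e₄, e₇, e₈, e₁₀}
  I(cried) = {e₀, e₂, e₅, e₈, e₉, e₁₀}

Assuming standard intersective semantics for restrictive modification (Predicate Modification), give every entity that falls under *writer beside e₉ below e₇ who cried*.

⟦beside e₉⟧ = {x : ⟨x, e₉⟩ ∈ ⟦beside⟧} = {e₀, e₁, e₄, e₅, e₆, e₇, e₁₀, e₁₁}
⟦below e₇⟧ = {x : ⟨x, e₇⟩ ∈ ⟦below⟧} = {e₀, e₁, e₂, e₃, e₅, e₆, e₇, e₉, e₁₀}
⟦who cried⟧ = ⟦cried⟧ = {e₀, e₂, e₅, e₈, e₉, e₁₀}
⟦writer⟧ = {e₀, e₃, e₄, e₇, e₈, e₁₀}
… ∩ ⟦beside e₉⟧ = {e₀, e₃, e₄, e₇, e₈, e₁₀} ∩ {e₀, e₁, e₄, e₅, e₆, e₇, e₁₀, e₁₁} = {e₀, e₄, e₇, e₁₀}
… ∩ ⟦below e₇⟧ = {e₀, e₄, e₇, e₁₀} ∩ {e₀, e₁, e₂, e₃, e₅, e₆, e₇, e₉, e₁₀} = {e₀, e₇, e₁₀}
… ∩ ⟦who cried⟧ = {e₀, e₇, e₁₀} ∩ {e₀, e₂, e₅, e₈, e₉, e₁₀} = {e₀, e₁₀}
So ⟦writer beside e₉ below e₇ who cried⟧ = {e₀, e₁₀}.

{e₀, e₁₀}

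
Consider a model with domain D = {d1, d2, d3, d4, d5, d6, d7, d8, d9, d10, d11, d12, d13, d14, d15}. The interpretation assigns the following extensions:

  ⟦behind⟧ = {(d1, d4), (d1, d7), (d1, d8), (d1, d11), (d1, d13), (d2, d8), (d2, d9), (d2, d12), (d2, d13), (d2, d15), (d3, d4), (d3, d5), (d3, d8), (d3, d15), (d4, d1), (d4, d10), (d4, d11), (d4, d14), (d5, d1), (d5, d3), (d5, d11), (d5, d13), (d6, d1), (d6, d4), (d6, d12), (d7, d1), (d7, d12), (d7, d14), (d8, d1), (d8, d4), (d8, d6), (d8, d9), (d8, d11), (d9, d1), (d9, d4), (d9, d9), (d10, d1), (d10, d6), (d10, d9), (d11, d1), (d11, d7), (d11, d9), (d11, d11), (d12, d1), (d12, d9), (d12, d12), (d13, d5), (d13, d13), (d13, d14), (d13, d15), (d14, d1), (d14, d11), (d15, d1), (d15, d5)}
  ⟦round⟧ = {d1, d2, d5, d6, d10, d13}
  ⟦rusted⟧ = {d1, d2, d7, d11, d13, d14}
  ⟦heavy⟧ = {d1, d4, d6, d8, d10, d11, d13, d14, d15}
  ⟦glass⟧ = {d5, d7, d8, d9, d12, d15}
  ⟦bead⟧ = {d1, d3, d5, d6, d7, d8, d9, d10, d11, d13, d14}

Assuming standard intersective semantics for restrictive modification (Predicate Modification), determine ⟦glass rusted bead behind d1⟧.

⟦behind d1⟧ = {x : ⟨x, d1⟩ ∈ ⟦behind⟧} = {d4, d5, d6, d7, d8, d9, d10, d11, d12, d14, d15}
⟦bead⟧ = {d1, d3, d5, d6, d7, d8, d9, d10, d11, d13, d14}
… ∩ ⟦behind d1⟧ = {d1, d3, d5, d6, d7, d8, d9, d10, d11, d13, d14} ∩ {d4, d5, d6, d7, d8, d9, d10, d11, d12, d14, d15} = {d5, d6, d7, d8, d9, d10, d11, d14}
… ∩ ⟦glass⟧ = {d5, d6, d7, d8, d9, d10, d11, d14} ∩ {d5, d7, d8, d9, d12, d15} = {d5, d7, d8, d9}
… ∩ ⟦rusted⟧ = {d5, d7, d8, d9} ∩ {d1, d2, d7, d11, d13, d14} = {d7}
So ⟦glass rusted bead behind d1⟧ = {d7}.

{d7}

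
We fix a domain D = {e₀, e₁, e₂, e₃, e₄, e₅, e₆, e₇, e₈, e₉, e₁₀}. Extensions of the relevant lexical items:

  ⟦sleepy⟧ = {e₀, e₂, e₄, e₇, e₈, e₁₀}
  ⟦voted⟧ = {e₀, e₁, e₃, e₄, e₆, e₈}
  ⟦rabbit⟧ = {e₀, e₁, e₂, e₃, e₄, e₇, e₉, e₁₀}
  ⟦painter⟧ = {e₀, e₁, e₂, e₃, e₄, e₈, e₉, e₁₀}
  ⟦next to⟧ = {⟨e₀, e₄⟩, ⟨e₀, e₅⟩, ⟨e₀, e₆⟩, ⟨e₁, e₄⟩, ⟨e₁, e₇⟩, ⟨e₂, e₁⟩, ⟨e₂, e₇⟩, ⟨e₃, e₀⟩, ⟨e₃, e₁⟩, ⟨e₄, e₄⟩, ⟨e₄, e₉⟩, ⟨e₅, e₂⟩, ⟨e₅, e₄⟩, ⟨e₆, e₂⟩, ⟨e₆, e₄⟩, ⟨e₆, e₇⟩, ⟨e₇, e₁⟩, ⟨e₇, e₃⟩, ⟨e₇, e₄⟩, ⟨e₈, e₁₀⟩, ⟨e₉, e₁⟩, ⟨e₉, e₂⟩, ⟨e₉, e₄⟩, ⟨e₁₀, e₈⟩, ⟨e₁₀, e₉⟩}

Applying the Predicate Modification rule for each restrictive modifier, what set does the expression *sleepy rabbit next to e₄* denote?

{e₀, e₄, e₇}

⟦next to e₄⟧ = {x : ⟨x, e₄⟩ ∈ ⟦next to⟧} = {e₀, e₁, e₄, e₅, e₆, e₇, e₉}
⟦rabbit⟧ = {e₀, e₁, e₂, e₃, e₄, e₇, e₉, e₁₀}
… ∩ ⟦next to e₄⟧ = {e₀, e₁, e₂, e₃, e₄, e₇, e₉, e₁₀} ∩ {e₀, e₁, e₄, e₅, e₆, e₇, e₉} = {e₀, e₁, e₄, e₇, e₉}
… ∩ ⟦sleepy⟧ = {e₀, e₁, e₄, e₇, e₉} ∩ {e₀, e₂, e₄, e₇, e₈, e₁₀} = {e₀, e₄, e₇}
So ⟦sleepy rabbit next to e₄⟧ = {e₀, e₄, e₇}.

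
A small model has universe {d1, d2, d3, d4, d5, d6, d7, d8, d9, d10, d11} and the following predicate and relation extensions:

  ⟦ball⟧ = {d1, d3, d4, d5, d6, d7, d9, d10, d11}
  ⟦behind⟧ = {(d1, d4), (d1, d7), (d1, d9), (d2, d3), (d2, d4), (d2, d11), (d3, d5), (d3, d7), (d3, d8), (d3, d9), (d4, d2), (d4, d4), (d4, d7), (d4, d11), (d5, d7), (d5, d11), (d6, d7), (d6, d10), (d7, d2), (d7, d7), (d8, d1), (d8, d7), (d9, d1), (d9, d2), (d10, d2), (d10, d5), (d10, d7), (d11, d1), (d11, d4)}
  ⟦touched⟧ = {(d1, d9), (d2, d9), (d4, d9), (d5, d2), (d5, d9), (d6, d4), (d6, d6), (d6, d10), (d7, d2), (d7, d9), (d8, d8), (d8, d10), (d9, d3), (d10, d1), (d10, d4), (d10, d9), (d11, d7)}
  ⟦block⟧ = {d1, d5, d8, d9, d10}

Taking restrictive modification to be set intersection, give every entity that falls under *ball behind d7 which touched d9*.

⟦behind d7⟧ = {x : ⟨x, d7⟩ ∈ ⟦behind⟧} = {d1, d3, d4, d5, d6, d7, d8, d10}
⟦which touched d9⟧ = {x : ⟨x, d9⟩ ∈ ⟦touched⟧} = {d1, d2, d4, d5, d7, d10}
⟦ball⟧ = {d1, d3, d4, d5, d6, d7, d9, d10, d11}
… ∩ ⟦behind d7⟧ = {d1, d3, d4, d5, d6, d7, d9, d10, d11} ∩ {d1, d3, d4, d5, d6, d7, d8, d10} = {d1, d3, d4, d5, d6, d7, d10}
… ∩ ⟦which touched d9⟧ = {d1, d3, d4, d5, d6, d7, d10} ∩ {d1, d2, d4, d5, d7, d10} = {d1, d4, d5, d7, d10}
So ⟦ball behind d7 which touched d9⟧ = {d1, d4, d5, d7, d10}.

{d1, d4, d5, d7, d10}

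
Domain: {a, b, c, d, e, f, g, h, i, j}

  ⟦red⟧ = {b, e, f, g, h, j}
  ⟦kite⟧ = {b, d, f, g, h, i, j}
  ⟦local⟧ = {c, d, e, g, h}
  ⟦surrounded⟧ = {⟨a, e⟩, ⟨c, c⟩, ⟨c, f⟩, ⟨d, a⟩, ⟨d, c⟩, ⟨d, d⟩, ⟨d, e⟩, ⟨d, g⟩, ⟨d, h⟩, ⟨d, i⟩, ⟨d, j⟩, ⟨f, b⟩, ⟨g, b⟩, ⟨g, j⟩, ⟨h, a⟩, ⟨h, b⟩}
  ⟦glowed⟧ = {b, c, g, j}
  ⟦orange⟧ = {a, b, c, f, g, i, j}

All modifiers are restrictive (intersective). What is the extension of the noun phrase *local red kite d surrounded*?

{g, h}

⟦d surrounded⟧ = {x : ⟨d, x⟩ ∈ ⟦surrounded⟧} = {a, c, d, e, g, h, i, j}
⟦kite⟧ = {b, d, f, g, h, i, j}
… ∩ ⟦d surrounded⟧ = {b, d, f, g, h, i, j} ∩ {a, c, d, e, g, h, i, j} = {d, g, h, i, j}
… ∩ ⟦local⟧ = {d, g, h, i, j} ∩ {c, d, e, g, h} = {d, g, h}
… ∩ ⟦red⟧ = {d, g, h} ∩ {b, e, f, g, h, j} = {g, h}
So ⟦local red kite d surrounded⟧ = {g, h}.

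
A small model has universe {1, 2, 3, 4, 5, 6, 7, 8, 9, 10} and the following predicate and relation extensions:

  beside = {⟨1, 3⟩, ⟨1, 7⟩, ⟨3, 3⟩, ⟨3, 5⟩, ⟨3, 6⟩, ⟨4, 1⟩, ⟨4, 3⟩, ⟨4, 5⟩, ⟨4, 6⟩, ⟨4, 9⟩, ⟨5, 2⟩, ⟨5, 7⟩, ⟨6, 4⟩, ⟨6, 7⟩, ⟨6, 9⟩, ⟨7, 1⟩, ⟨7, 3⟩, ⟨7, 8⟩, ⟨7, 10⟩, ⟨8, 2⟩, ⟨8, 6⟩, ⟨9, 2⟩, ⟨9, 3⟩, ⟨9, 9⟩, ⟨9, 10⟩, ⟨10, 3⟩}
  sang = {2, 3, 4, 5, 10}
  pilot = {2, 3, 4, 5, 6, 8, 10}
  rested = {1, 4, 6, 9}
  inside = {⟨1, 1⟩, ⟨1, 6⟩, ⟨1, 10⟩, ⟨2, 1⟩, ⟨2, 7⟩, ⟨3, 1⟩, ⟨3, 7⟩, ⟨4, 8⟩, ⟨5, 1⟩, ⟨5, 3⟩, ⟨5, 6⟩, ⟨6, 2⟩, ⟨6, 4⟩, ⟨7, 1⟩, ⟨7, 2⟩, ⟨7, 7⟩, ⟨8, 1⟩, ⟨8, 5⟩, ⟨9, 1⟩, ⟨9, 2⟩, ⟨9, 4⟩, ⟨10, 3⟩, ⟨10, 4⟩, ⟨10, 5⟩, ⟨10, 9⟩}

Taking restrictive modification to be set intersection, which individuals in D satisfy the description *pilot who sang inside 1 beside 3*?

⟦who sang⟧ = ⟦sang⟧ = {2, 3, 4, 5, 10}
⟦inside 1⟧ = {x : ⟨x, 1⟩ ∈ ⟦inside⟧} = {1, 2, 3, 5, 7, 8, 9}
⟦beside 3⟧ = {x : ⟨x, 3⟩ ∈ ⟦beside⟧} = {1, 3, 4, 7, 9, 10}
⟦pilot⟧ = {2, 3, 4, 5, 6, 8, 10}
… ∩ ⟦who sang⟧ = {2, 3, 4, 5, 6, 8, 10} ∩ {2, 3, 4, 5, 10} = {2, 3, 4, 5, 10}
… ∩ ⟦inside 1⟧ = {2, 3, 4, 5, 10} ∩ {1, 2, 3, 5, 7, 8, 9} = {2, 3, 5}
… ∩ ⟦beside 3⟧ = {2, 3, 5} ∩ {1, 3, 4, 7, 9, 10} = {3}
So ⟦pilot who sang inside 1 beside 3⟧ = {3}.

{3}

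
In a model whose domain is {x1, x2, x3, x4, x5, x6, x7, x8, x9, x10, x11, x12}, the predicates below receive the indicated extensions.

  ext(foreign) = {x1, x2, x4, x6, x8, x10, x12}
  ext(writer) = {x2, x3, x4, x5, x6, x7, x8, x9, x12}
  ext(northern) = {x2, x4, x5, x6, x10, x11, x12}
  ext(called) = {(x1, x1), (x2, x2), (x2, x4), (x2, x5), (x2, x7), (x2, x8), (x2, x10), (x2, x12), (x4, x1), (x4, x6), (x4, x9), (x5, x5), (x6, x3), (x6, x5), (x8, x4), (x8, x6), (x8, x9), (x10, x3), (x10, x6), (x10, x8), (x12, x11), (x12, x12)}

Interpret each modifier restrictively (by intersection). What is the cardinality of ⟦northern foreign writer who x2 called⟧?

⟦who x2 called⟧ = {x : ⟨x2, x⟩ ∈ ⟦called⟧} = {x2, x4, x5, x7, x8, x10, x12}
⟦writer⟧ = {x2, x3, x4, x5, x6, x7, x8, x9, x12}
… ∩ ⟦who x2 called⟧ = {x2, x3, x4, x5, x6, x7, x8, x9, x12} ∩ {x2, x4, x5, x7, x8, x10, x12} = {x2, x4, x5, x7, x8, x12}
… ∩ ⟦northern⟧ = {x2, x4, x5, x7, x8, x12} ∩ {x2, x4, x5, x6, x10, x11, x12} = {x2, x4, x5, x12}
… ∩ ⟦foreign⟧ = {x2, x4, x5, x12} ∩ {x1, x2, x4, x6, x8, x10, x12} = {x2, x4, x12}
⟦northern foreign writer who x2 called⟧ = {x2, x4, x12}, so the cardinality is 3.

3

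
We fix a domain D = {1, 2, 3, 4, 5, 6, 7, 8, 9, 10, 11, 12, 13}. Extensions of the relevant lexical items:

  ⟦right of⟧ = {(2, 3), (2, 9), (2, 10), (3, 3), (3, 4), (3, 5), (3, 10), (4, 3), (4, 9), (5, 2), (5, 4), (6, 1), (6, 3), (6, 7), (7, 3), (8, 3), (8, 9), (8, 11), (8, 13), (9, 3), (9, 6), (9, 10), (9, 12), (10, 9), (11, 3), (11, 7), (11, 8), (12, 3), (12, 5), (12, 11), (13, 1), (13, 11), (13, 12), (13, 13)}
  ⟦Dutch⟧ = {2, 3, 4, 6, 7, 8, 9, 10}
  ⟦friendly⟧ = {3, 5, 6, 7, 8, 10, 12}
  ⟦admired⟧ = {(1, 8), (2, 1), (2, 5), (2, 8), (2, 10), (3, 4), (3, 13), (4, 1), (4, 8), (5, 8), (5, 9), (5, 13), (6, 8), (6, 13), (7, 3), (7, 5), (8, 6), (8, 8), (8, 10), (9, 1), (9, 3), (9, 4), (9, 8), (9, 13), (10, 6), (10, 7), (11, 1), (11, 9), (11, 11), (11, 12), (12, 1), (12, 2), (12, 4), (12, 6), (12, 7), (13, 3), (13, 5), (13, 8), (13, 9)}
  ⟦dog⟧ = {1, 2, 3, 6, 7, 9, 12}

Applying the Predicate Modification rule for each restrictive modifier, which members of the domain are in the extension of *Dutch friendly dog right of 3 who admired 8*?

{6}

⟦right of 3⟧ = {x : ⟨x, 3⟩ ∈ ⟦right of⟧} = {2, 3, 4, 6, 7, 8, 9, 11, 12}
⟦who admired 8⟧ = {x : ⟨x, 8⟩ ∈ ⟦admired⟧} = {1, 2, 4, 5, 6, 8, 9, 13}
⟦dog⟧ = {1, 2, 3, 6, 7, 9, 12}
… ∩ ⟦right of 3⟧ = {1, 2, 3, 6, 7, 9, 12} ∩ {2, 3, 4, 6, 7, 8, 9, 11, 12} = {2, 3, 6, 7, 9, 12}
… ∩ ⟦who admired 8⟧ = {2, 3, 6, 7, 9, 12} ∩ {1, 2, 4, 5, 6, 8, 9, 13} = {2, 6, 9}
… ∩ ⟦Dutch⟧ = {2, 6, 9} ∩ {2, 3, 4, 6, 7, 8, 9, 10} = {2, 6, 9}
… ∩ ⟦friendly⟧ = {2, 6, 9} ∩ {3, 5, 6, 7, 8, 10, 12} = {6}
So ⟦Dutch friendly dog right of 3 who admired 8⟧ = {6}.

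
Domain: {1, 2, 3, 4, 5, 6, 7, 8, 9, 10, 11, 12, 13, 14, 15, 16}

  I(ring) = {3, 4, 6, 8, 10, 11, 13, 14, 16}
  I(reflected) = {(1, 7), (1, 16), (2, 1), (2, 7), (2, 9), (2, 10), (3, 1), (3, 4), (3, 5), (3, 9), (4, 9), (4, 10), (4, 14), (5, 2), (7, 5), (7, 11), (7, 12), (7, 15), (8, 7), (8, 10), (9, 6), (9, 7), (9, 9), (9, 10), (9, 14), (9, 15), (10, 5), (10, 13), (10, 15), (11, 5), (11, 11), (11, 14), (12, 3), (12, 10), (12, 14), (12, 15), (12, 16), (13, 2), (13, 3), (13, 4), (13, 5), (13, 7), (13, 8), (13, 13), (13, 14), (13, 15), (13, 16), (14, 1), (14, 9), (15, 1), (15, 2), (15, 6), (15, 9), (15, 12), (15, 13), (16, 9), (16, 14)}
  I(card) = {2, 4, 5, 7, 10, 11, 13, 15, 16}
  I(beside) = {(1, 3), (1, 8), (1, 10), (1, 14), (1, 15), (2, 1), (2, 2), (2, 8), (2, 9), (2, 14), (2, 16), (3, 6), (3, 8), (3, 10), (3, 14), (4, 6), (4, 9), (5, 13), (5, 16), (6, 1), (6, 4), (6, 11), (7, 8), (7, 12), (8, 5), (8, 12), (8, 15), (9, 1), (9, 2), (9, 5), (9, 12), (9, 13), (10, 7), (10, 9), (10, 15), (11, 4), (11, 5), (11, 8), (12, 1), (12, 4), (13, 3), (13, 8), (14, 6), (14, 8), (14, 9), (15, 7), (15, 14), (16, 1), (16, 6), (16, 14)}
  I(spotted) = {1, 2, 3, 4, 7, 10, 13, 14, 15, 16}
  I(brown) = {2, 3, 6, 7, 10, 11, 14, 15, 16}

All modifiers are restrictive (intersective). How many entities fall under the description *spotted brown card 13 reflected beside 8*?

⟦13 reflected⟧ = {x : ⟨13, x⟩ ∈ ⟦reflected⟧} = {2, 3, 4, 5, 7, 8, 13, 14, 15, 16}
⟦beside 8⟧ = {x : ⟨x, 8⟩ ∈ ⟦beside⟧} = {1, 2, 3, 7, 11, 13, 14}
⟦card⟧ = {2, 4, 5, 7, 10, 11, 13, 15, 16}
… ∩ ⟦13 reflected⟧ = {2, 4, 5, 7, 10, 11, 13, 15, 16} ∩ {2, 3, 4, 5, 7, 8, 13, 14, 15, 16} = {2, 4, 5, 7, 13, 15, 16}
… ∩ ⟦beside 8⟧ = {2, 4, 5, 7, 13, 15, 16} ∩ {1, 2, 3, 7, 11, 13, 14} = {2, 7, 13}
… ∩ ⟦spotted⟧ = {2, 7, 13} ∩ {1, 2, 3, 4, 7, 10, 13, 14, 15, 16} = {2, 7, 13}
… ∩ ⟦brown⟧ = {2, 7, 13} ∩ {2, 3, 6, 7, 10, 11, 14, 15, 16} = {2, 7}
⟦spotted brown card 13 reflected beside 8⟧ = {2, 7}, so the cardinality is 2.

2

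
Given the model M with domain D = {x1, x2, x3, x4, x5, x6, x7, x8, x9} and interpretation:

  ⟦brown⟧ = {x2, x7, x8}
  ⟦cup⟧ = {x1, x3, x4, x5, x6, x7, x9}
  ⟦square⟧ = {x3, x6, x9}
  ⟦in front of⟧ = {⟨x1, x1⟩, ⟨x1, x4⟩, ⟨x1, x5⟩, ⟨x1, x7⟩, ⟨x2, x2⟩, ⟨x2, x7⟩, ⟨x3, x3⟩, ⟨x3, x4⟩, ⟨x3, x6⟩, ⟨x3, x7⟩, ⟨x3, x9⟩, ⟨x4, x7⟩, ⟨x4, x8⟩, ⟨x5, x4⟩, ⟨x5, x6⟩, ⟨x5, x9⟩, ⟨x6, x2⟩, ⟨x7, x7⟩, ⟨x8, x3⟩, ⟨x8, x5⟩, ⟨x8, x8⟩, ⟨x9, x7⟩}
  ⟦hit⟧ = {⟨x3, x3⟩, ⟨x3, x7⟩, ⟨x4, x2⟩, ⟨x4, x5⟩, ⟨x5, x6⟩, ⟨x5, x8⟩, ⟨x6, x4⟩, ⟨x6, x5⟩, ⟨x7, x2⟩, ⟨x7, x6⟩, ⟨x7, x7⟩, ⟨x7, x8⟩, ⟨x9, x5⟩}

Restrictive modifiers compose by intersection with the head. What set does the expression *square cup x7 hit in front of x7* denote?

∅

⟦x7 hit⟧ = {x : ⟨x7, x⟩ ∈ ⟦hit⟧} = {x2, x6, x7, x8}
⟦in front of x7⟧ = {x : ⟨x, x7⟩ ∈ ⟦in front of⟧} = {x1, x2, x3, x4, x7, x9}
⟦cup⟧ = {x1, x3, x4, x5, x6, x7, x9}
… ∩ ⟦x7 hit⟧ = {x1, x3, x4, x5, x6, x7, x9} ∩ {x2, x6, x7, x8} = {x6, x7}
… ∩ ⟦in front of x7⟧ = {x6, x7} ∩ {x1, x2, x3, x4, x7, x9} = {x7}
… ∩ ⟦square⟧ = {x7} ∩ {x3, x6, x9} = ∅
So ⟦square cup x7 hit in front of x7⟧ = ∅.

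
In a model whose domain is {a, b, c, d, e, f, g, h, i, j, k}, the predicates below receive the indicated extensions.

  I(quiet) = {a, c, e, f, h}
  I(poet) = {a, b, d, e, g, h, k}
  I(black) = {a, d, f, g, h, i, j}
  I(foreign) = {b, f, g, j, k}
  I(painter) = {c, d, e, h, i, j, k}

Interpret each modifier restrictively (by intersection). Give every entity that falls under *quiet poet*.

⟦poet⟧ = {a, b, d, e, g, h, k}
… ∩ ⟦quiet⟧ = {a, b, d, e, g, h, k} ∩ {a, c, e, f, h} = {a, e, h}
So ⟦quiet poet⟧ = {a, e, h}.

{a, e, h}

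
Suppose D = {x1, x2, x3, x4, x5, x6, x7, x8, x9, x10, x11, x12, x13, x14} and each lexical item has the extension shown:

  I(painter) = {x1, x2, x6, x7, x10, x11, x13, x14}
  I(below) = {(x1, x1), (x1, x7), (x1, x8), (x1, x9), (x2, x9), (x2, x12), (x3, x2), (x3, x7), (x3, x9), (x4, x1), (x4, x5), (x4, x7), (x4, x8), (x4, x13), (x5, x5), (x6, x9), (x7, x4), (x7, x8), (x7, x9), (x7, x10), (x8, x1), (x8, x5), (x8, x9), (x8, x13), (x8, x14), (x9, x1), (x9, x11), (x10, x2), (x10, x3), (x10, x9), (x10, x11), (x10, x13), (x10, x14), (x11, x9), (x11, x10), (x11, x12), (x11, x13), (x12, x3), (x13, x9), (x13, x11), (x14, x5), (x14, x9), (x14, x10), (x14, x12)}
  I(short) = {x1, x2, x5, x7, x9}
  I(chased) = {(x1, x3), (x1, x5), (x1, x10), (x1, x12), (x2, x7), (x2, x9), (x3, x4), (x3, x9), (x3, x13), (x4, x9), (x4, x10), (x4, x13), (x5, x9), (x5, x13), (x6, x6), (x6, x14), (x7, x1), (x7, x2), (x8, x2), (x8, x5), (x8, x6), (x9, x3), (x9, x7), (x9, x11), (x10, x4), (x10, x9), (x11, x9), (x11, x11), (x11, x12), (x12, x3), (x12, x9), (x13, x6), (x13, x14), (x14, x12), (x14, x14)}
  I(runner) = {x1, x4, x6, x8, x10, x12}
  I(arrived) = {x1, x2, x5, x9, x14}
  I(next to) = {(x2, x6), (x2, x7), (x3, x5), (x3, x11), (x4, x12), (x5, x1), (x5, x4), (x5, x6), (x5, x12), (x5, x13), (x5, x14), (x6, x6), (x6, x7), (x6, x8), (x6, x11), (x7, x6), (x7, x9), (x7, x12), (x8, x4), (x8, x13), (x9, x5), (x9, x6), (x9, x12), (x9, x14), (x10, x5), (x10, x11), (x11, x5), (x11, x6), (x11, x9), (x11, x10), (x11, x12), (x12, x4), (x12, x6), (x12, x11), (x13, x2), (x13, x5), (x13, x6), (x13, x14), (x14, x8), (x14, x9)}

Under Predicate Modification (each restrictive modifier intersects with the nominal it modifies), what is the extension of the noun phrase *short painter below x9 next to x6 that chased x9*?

⟦below x9⟧ = {x : ⟨x, x9⟩ ∈ ⟦below⟧} = {x1, x2, x3, x6, x7, x8, x10, x11, x13, x14}
⟦next to x6⟧ = {x : ⟨x, x6⟩ ∈ ⟦next to⟧} = {x2, x5, x6, x7, x9, x11, x12, x13}
⟦that chased x9⟧ = {x : ⟨x, x9⟩ ∈ ⟦chased⟧} = {x2, x3, x4, x5, x10, x11, x12}
⟦painter⟧ = {x1, x2, x6, x7, x10, x11, x13, x14}
… ∩ ⟦below x9⟧ = {x1, x2, x6, x7, x10, x11, x13, x14} ∩ {x1, x2, x3, x6, x7, x8, x10, x11, x13, x14} = {x1, x2, x6, x7, x10, x11, x13, x14}
… ∩ ⟦next to x6⟧ = {x1, x2, x6, x7, x10, x11, x13, x14} ∩ {x2, x5, x6, x7, x9, x11, x12, x13} = {x2, x6, x7, x11, x13}
… ∩ ⟦that chased x9⟧ = {x2, x6, x7, x11, x13} ∩ {x2, x3, x4, x5, x10, x11, x12} = {x2, x11}
… ∩ ⟦short⟧ = {x2, x11} ∩ {x1, x2, x5, x7, x9} = {x2}
So ⟦short painter below x9 next to x6 that chased x9⟧ = {x2}.

{x2}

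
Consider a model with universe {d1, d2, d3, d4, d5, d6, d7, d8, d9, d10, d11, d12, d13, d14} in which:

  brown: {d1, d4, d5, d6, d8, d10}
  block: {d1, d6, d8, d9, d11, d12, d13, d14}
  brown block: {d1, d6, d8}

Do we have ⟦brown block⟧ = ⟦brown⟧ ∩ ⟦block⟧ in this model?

yes

⟦brown⟧ ∩ ⟦block⟧ = {d1, d4, d5, d6, d8, d10} ∩ {d1, d6, d8, d9, d11, d12, d13, d14} = {d1, d6, d8}
Observed ⟦brown block⟧ = {d1, d6, d8}.
These coincide, so the modifier is intersective here.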